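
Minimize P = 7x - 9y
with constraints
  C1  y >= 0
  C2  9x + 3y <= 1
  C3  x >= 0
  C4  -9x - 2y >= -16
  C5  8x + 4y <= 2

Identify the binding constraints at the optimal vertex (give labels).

Corner points and P = 7x - 9y:
  (1/9, 0) → P = 7/9
  (0, 0) → P = 0
  (0, 1/3) → P = -3

The minimum is at (0, 1/3). Substituting into each constraint, equality holds for C2 and C3; the remaining constraints have slack.

C2 and C3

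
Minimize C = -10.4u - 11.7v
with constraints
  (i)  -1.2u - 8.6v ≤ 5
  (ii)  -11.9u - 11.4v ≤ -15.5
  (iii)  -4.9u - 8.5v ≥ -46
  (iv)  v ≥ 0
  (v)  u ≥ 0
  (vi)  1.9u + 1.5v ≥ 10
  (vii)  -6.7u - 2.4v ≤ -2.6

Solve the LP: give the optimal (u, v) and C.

u = 460/49, v = 0, minimum C = -4784/49

Vertices and C = -10.4u - 11.7v:
  (460/49, 0) → C = -4784/49
  (20/11, 48/11) → C = -3848/55
  (100/19, 0) → C = -1040/19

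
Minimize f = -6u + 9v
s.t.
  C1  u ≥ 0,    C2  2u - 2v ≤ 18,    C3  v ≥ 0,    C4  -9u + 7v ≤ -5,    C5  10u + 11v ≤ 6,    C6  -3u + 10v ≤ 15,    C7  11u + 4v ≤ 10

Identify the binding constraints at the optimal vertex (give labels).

Extreme points and f = -6u + 9v:
  (5/9, 0) → f = -10/3
  (3/5, 0) → f = -18/5
  (97/169, 4/169) → f = -42/13

The minimum is at (3/5, 0). Substituting into each constraint, equality holds for C3 and C5; the remaining constraints have slack.

C3 and C5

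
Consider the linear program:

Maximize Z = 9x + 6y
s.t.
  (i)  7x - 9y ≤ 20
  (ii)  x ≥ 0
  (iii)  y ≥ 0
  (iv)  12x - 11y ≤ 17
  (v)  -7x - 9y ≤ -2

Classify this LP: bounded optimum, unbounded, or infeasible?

From the feasible point (0, 2/9), moving in the direction (0, 1) keeps every constraint satisfied while Z increases without bound.

unbounded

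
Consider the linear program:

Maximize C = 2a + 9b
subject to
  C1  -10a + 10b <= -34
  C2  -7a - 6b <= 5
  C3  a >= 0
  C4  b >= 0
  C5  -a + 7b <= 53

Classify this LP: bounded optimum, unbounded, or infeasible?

From the feasible point (17/5, 0), moving in the direction (7, 1) keeps every constraint satisfied while C increases without bound.

unbounded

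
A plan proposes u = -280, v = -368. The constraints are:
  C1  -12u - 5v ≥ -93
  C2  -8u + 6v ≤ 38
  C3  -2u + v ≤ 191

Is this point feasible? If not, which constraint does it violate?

not feasible — violates C3

Constraint C3: -2u + v = 192, which is not ≤ 191. All other constraints are satisfied.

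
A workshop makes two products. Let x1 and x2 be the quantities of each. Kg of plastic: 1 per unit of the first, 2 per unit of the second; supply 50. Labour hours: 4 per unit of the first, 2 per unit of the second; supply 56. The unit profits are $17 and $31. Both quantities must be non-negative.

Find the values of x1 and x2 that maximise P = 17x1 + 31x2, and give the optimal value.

x1 = 2, x2 = 24, maximum P = 778

Vertices and P = 17x1 + 31x2:
  (0, 0) → P = 0
  (0, 25) → P = 775
  (14, 0) → P = 238
  (2, 24) → P = 778

The binding constraints are x1 + 2x2 = 50 and 4x1 + 2x2 = 56.
Solving simultaneously gives x1 = 2, x2 = 24.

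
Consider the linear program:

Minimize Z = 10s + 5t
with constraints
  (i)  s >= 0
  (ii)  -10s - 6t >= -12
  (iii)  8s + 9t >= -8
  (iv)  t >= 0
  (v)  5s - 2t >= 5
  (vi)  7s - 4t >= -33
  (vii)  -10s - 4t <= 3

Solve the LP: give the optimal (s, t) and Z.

s = 1, t = 0, minimum Z = 10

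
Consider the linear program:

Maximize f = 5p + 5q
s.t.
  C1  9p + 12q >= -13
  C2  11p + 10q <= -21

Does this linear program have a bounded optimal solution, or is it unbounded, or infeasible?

From the feasible point (-61/21, 23/21), moving in the direction (-10, 11) keeps every constraint satisfied while f increases without bound.

unbounded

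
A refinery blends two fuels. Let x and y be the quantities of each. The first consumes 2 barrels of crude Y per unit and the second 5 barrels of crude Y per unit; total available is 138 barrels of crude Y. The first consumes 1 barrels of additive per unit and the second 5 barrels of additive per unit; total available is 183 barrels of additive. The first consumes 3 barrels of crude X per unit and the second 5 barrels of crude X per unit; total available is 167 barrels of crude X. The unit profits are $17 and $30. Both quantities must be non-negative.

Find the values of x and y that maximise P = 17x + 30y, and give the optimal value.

x = 29, y = 16, maximum P = 973

Feasible corners and P = 17x + 30y:
  (0, 0) → P = 0
  (0, 138/5) → P = 828
  (167/3, 0) → P = 2839/3
  (29, 16) → P = 973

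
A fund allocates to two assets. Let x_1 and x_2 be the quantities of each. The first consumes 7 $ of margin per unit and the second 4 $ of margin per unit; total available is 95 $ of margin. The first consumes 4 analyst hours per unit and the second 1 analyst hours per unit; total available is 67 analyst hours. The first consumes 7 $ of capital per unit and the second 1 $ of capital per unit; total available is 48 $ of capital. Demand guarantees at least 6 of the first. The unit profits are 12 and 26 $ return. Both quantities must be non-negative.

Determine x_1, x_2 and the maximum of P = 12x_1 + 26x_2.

Corner points and P = 12x_1 + 26x_2:
  (48/7, 0) → P = 576/7
  (6, 0) → P = 72
  (6, 6) → P = 228

x_1 = 6, x_2 = 6, maximum P = 228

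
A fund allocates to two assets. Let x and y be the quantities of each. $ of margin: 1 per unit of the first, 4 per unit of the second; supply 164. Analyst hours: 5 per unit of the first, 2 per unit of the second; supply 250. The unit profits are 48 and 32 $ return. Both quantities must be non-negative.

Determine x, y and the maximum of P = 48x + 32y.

At the optimal vertex, x + 4y = 164 and 5x + 2y = 250.
Solving simultaneously gives x = 112/3, y = 95/3.

x = 112/3, y = 95/3, maximum P = 8416/3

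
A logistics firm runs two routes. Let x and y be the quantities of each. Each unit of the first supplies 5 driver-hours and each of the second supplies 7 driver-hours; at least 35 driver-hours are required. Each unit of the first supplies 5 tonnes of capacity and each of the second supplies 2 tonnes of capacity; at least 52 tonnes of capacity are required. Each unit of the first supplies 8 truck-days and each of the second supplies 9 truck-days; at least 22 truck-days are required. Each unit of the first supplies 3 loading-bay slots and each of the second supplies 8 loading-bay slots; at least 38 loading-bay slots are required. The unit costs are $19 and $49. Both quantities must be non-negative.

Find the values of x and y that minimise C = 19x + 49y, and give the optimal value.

x = 10, y = 1, minimum C = 239

The feasible region is unbounded (it extends along (0, 1), (1, 0)), but C strictly increases along every unbounded feasible direction, so there is no improving ray and the minimum is attained at a vertex.

At the optimal vertex, 5x + 2y = 52 and 3x + 8y = 38.
Solving simultaneously gives x = 10, y = 1.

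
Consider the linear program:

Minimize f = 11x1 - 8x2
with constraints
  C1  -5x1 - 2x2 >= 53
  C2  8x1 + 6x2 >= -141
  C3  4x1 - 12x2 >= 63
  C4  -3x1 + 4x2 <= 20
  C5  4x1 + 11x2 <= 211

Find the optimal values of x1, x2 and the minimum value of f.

x1 = -219/20, x2 = -89/10, minimum f = -197/4

Extreme points and f = 11x1 - 8x2:
  (-18/7, -281/14) → f = 926/7
  (-15/2, -31/4) → f = -41/2
  (-219/20, -89/10) → f = -197/4

The optimum lies where 8x1 + 6x2 = -141 and 4x1 - 12x2 = 63.
Solving simultaneously gives x1 = -219/20, x2 = -89/10.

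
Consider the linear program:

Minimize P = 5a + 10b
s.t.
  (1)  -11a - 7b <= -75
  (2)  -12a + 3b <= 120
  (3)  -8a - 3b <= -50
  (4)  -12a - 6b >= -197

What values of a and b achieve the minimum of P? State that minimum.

a = 929/18, b = -1267/18, minimum P = -2675/6

Feasible corners and P = 5a + 10b:
  (125/23, 50/23) → P = 1125/23
  (929/18, -1267/18) → P = -2675/6
  (-7/2, 26) → P = 485/2
  (-43/36, 317/9) → P = 1385/4

The optimum lies where -11a - 7b = -75 and -12a - 6b = -197.
Solving simultaneously gives a = 929/18, b = -1267/18.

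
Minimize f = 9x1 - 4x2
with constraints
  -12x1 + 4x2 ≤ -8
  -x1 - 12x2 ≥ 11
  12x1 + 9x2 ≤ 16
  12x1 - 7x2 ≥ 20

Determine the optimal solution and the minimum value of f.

x1 = -2/3, x2 = -4, minimum f = 10

Feasible corners and f = 9x1 - 4x2:
  (-2/3, -4) → f = 10
  (97/45, -148/135) → f = 3211/135
  (163/151, -152/151) → f = 2075/151
The feasible region is unbounded (it extends along (-1, -3), (3, -4)), but f strictly increases along every unbounded feasible direction, so there is no improving ray and the minimum is attained at a vertex.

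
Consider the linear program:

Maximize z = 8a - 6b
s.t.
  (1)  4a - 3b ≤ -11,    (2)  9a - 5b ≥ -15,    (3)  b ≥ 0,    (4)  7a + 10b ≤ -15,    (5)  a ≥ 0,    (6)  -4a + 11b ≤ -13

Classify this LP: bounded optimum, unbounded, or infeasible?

The boundaries a = 0 and -4a + 11b = -13 meet at (0, -13/11), but that point violates 4a - 3b ≤ -11. Every candidate vertex is excluded by some other constraint, so the feasible region is empty.

infeasible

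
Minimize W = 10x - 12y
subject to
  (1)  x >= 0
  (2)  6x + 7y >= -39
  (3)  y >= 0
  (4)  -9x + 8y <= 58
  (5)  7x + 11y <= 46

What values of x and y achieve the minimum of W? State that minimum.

x = 0, y = 46/11, minimum W = -552/11

Vertices and W = 10x - 12y:
  (0, 0) → W = 0
  (0, 46/11) → W = -552/11
  (46/7, 0) → W = 460/7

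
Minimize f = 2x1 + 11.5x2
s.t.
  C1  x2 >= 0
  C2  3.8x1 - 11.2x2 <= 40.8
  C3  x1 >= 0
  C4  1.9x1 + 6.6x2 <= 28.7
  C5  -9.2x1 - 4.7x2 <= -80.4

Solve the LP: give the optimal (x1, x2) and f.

x1 = 201/23, x2 = 0, minimum f = 402/23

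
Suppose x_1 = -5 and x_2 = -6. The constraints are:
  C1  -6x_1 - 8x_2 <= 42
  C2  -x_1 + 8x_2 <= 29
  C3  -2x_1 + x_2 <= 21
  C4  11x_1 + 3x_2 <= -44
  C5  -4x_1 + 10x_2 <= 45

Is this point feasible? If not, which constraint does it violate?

Constraint C1: -6x_1 - 8x_2 = 78, which is not ≤ 42. All other constraints are satisfied.

not feasible — violates C1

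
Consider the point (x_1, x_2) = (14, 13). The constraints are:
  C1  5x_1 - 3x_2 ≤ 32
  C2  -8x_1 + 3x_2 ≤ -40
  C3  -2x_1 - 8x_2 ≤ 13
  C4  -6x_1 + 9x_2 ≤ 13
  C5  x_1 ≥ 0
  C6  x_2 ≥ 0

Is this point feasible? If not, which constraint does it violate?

Constraint C4: -6x_1 + 9x_2 = 33, which is not ≤ 13. All other constraints are satisfied.

not feasible — violates C4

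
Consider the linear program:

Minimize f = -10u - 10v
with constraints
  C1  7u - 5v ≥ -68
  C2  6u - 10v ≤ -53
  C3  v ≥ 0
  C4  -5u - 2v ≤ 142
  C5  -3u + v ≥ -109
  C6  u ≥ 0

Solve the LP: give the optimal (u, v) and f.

u = 613/8, v = 967/8, minimum f = -1975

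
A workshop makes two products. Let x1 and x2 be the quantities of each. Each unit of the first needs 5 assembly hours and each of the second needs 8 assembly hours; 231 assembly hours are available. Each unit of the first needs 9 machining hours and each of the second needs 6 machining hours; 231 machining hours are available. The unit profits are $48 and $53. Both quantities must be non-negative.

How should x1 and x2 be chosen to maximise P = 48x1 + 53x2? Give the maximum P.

Feasible corners and P = 48x1 + 53x2:
  (0, 0) → P = 0
  (0, 231/8) → P = 12243/8
  (77/3, 0) → P = 1232
  (11, 22) → P = 1694

The binding constraints are 5x1 + 8x2 = 231 and 9x1 + 6x2 = 231.
Solving simultaneously gives x1 = 11, x2 = 22.

x1 = 11, x2 = 22, maximum P = 1694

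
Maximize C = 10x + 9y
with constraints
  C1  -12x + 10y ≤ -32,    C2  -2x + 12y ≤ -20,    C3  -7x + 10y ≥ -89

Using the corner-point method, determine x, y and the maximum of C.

x = 217/16, y = 19/32, maximum C = 4511/32

Feasible corners and C = 10x + 9y:
  (46/31, -44/31) → C = 64/31
  (-57/5, -422/25) → C = -6648/25
  (217/16, 19/32) → C = 4511/32

At the optimal vertex, -2x + 12y = -20 and -7x + 10y = -89.
Solving simultaneously gives x = 217/16, y = 19/32.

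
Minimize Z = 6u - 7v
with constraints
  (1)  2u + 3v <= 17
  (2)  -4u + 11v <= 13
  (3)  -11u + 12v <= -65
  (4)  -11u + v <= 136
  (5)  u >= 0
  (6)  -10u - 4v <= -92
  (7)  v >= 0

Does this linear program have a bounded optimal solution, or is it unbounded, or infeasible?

infeasible

The boundaries 2u + 3v = 17 and -11u + 12v = -65 meet at (7, 1), but that point violates -10u - 4v ≤ -92. Every candidate vertex is excluded by some other constraint, so the feasible region is empty.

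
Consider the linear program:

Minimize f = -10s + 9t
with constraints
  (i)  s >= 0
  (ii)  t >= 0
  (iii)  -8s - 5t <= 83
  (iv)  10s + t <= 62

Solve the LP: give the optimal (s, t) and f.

Feasible corners and f = -10s + 9t:
  (0, 0) → f = 0
  (0, 62) → f = 558
  (31/5, 0) → f = -62

The optimum lies where t = 0 and 10s + t = 62.
Solving simultaneously gives s = 31/5, t = 0.

s = 31/5, t = 0, minimum f = -62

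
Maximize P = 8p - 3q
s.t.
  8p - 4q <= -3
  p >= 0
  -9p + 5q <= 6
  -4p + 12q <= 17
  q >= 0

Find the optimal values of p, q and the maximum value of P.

p = 2/5, q = 31/20, maximum P = -29/20

Feasible corners and P = 8p - 3q:
  (0, 3/4) → P = -9/4
  (2/5, 31/20) → P = -29/20
  (0, 6/5) → P = -18/5
  (13/88, 129/88) → P = -283/88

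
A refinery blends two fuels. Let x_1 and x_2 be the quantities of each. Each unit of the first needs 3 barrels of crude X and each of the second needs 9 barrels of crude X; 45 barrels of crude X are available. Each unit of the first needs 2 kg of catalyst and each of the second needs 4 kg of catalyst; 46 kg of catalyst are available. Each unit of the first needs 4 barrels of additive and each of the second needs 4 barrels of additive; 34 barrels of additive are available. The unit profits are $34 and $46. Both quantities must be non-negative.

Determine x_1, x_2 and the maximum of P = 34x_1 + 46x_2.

x_1 = 21/4, x_2 = 13/4, maximum P = 328

Feasible corners and P = 34x_1 + 46x_2:
  (0, 0) → P = 0
  (0, 5) → P = 230
  (17/2, 0) → P = 289
  (21/4, 13/4) → P = 328

At the optimal vertex, 3x_1 + 9x_2 = 45 and 4x_1 + 4x_2 = 34.
Solving simultaneously gives x_1 = 21/4, x_2 = 13/4.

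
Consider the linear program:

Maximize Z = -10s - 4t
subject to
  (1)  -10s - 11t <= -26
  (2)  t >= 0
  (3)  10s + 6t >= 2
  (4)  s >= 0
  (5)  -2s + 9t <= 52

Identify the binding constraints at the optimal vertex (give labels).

Extreme points and Z = -10s - 4t:
  (13/5, 0) → Z = -26
  (0, 26/11) → Z = -104/11
  (0, 52/9) → Z = -208/9
The feasible region is unbounded (it extends along (9, 2), (1, 0)), but Z strictly decreases along every unbounded feasible direction, so there is no improving ray and the maximum is attained at a vertex.

The maximum is at (0, 26/11). Substituting into each constraint, equality holds for (1) and (4); the remaining constraints have slack.

(1) and (4)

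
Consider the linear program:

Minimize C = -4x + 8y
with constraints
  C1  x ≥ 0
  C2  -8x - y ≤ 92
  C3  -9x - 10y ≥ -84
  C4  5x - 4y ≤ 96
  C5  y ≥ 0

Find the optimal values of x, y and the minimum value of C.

At the optimal vertex, -9x - 10y = -84 and y = 0.
Solving simultaneously gives x = 28/3, y = 0.

x = 28/3, y = 0, minimum C = -112/3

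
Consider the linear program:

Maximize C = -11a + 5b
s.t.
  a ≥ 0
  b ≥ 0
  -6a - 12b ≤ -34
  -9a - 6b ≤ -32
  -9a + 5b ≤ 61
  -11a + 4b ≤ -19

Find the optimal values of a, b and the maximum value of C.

a = 339/19, b = 842/19, maximum C = 481/19

Vertices and C = -11a + 5b:
  (17/3, 0) → C = -187/3
  (5/2, 19/12) → C = -235/12
  (121/51, 181/102) → C = -1757/102
  (339/19, 842/19) → C = 481/19
The feasible region is unbounded (it extends along (5, 9), (1, 0)), but C strictly decreases along every unbounded feasible direction, so there is no improving ray and the maximum is attained at a vertex.

At the optimal vertex, -9a + 5b = 61 and -11a + 4b = -19.
Solving simultaneously gives a = 339/19, b = 842/19.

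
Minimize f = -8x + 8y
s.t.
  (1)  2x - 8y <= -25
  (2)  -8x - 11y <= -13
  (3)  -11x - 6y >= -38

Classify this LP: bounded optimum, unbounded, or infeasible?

bounded optimum

Feasible corners and f = -8x + 8y:
  (-171/86, 113/43) → f = 1588/43
  (77/50, 351/100) → f = 394/25
The feasible region has finitely many vertices and no improving ray; the minimum is 394/25 at (77/50, 351/100).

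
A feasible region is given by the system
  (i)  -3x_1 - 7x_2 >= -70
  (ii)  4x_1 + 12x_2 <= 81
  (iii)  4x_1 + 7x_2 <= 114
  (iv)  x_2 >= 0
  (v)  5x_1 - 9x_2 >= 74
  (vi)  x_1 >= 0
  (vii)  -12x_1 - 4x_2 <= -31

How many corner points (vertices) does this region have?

3

Intersecting each pair of boundary lines and keeping only the points that satisfy every inequality leaves:
  (81/4, 0)
  (539/32, 109/96)
  (74/5, 0)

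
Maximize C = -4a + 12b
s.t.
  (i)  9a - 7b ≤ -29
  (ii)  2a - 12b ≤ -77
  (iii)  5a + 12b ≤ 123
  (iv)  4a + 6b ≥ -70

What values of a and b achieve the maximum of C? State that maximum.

a = -263/3, b = 421/9, maximum C = 912

Feasible corners and C = -4a + 12b:
  (191/94, 635/94) → C = 3428/47
  (513/143, 1252/143) → C = 12972/143
  (-217/10, 14/5) → C = 602/5
  (-263/3, 421/9) → C = 912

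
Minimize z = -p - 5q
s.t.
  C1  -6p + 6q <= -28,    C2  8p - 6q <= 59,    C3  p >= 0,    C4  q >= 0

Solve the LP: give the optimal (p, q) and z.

p = 31/2, q = 65/6, minimum z = -209/3

Extreme points and z = -p - 5q:
  (31/2, 65/6) → z = -209/3
  (14/3, 0) → z = -14/3
  (59/8, 0) → z = -59/8

The optimum lies where -6p + 6q = -28 and 8p - 6q = 59.
Solving simultaneously gives p = 31/2, q = 65/6.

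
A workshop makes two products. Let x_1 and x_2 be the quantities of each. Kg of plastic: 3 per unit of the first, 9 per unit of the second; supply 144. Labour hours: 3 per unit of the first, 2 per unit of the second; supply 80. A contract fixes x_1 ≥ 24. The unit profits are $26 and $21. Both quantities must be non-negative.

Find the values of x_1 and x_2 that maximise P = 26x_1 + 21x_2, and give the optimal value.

Corner points and P = 26x_1 + 21x_2:
  (80/3, 0) → P = 2080/3
  (24, 0) → P = 624
  (24, 4) → P = 708

At the optimal vertex, 3x_1 + 2x_2 = 80 and x_1 = 24.
Solving simultaneously gives x_1 = 24, x_2 = 4.

x_1 = 24, x_2 = 4, maximum P = 708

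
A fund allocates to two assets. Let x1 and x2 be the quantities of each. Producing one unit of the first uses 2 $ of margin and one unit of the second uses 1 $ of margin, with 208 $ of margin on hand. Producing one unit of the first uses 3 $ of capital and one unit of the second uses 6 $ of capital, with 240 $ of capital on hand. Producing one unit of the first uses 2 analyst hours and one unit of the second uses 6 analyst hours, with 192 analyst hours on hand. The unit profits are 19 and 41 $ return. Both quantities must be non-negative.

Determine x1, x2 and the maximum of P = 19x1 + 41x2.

x1 = 48, x2 = 16, maximum P = 1568

Extreme points and P = 19x1 + 41x2:
  (0, 0) → P = 0
  (0, 32) → P = 1312
  (80, 0) → P = 1520
  (48, 16) → P = 1568

At the optimal vertex, 3x1 + 6x2 = 240 and 2x1 + 6x2 = 192.
Solving simultaneously gives x1 = 48, x2 = 16.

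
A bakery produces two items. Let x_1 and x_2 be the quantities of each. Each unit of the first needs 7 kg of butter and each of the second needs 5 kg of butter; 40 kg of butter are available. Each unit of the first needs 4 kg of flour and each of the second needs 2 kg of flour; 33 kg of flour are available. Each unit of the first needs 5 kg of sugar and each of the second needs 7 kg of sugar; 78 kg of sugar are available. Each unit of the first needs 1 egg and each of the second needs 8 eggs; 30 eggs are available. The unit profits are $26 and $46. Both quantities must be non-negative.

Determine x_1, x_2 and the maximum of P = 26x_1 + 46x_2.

x_1 = 10/3, x_2 = 10/3, maximum P = 240

Extreme points and P = 26x_1 + 46x_2:
  (0, 0) → P = 0
  (0, 15/4) → P = 345/2
  (40/7, 0) → P = 1040/7
  (10/3, 10/3) → P = 240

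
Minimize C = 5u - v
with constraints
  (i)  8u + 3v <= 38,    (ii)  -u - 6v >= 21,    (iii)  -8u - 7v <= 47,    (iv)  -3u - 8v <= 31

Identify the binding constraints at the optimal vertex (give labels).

(ii) and (iv)

Vertices and C = 5u - v:
  (97/15, -206/45) → C = 1661/45
  (397/55, -362/55) → C = 2347/55
  (-9/5, -16/5) → C = -29/5

The minimum is at (-9/5, -16/5). Substituting into each constraint, equality holds for (ii) and (iv); the remaining constraints have slack.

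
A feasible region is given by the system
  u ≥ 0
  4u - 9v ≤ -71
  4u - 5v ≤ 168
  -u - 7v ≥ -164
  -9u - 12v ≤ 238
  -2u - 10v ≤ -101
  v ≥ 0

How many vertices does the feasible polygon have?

4

The feasible vertices (each the meet of two boundaries and inside every other half-plane) are:
  (0, 164/7)
  (0, 101/10)
  (979/37, 727/37)
  (199/58, 273/29)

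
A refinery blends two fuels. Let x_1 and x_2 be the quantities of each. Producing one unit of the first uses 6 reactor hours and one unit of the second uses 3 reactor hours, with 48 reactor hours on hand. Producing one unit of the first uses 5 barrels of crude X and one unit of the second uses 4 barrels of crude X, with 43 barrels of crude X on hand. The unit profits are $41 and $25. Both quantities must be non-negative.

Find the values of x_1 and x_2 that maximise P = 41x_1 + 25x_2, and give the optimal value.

x_1 = 7, x_2 = 2, maximum P = 337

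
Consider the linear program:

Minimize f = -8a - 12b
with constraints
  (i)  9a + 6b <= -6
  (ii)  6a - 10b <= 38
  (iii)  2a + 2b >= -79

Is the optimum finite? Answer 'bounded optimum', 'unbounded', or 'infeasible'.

unbounded

From the feasible point (4/3, -3), moving in the direction (-6, 9) keeps every constraint satisfied while f decreases without bound.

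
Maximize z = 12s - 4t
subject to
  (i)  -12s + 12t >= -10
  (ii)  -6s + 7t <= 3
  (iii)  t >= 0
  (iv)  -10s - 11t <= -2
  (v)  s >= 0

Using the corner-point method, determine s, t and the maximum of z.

s = 53/6, t = 8, maximum z = 74

Extreme points and z = 12s - 4t:
  (53/6, 8) → z = 74
  (5/6, 0) → z = 10
  (0, 3/7) → z = -12/7
  (1/5, 0) → z = 12/5
  (0, 2/11) → z = -8/11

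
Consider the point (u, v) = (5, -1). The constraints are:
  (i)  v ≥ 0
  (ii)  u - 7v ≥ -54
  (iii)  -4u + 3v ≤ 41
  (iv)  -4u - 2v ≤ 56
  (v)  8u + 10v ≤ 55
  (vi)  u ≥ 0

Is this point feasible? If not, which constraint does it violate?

not feasible — violates (i)

Constraint (i): v = -1, which is not ≥ 0. All other constraints are satisfied.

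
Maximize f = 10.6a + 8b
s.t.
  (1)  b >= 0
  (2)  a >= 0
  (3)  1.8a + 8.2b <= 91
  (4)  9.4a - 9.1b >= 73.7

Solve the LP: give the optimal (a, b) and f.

a = 455/9, b = 0, maximum f = 4823/9

Feasible corners and f = 10.6a + 8b:
  (455/9, 0) → f = 4823/9
  (737/94, 0) → f = 39061/470
  (71622/4673, 36137/4673) → f = 5241446/23365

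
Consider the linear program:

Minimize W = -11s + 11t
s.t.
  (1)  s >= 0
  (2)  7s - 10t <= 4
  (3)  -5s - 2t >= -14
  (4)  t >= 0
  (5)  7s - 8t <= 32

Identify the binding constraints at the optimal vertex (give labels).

(2) and (3)

Corner points and W = -11s + 11t:
  (0, 7) → W = 77
  (0, 0) → W = 0
  (37/16, 39/32) → W = -385/32
  (4/7, 0) → W = -44/7

The minimum is at (37/16, 39/32). Substituting into each constraint, equality holds for (2) and (3); the remaining constraints have slack.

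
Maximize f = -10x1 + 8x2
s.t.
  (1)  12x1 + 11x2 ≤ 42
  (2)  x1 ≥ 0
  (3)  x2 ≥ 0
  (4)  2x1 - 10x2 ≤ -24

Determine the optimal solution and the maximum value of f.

Extreme points and f = -10x1 + 8x2:
  (0, 42/11) → f = 336/11
  (78/71, 186/71) → f = 708/71
  (0, 12/5) → f = 96/5

The optimum lies where 12x1 + 11x2 = 42 and x1 = 0.
Solving simultaneously gives x1 = 0, x2 = 42/11.

x1 = 0, x2 = 42/11, maximum f = 336/11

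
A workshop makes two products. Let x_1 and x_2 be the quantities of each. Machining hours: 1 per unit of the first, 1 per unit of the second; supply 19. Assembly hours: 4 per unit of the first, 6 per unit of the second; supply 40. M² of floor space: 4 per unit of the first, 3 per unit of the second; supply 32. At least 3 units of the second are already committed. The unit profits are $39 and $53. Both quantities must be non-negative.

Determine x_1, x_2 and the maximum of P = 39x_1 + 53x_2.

At the optimal vertex, 4x_1 + 6x_2 = 40 and x_2 = 3.
Solving simultaneously gives x_1 = 11/2, x_2 = 3.

x_1 = 11/2, x_2 = 3, maximum P = 747/2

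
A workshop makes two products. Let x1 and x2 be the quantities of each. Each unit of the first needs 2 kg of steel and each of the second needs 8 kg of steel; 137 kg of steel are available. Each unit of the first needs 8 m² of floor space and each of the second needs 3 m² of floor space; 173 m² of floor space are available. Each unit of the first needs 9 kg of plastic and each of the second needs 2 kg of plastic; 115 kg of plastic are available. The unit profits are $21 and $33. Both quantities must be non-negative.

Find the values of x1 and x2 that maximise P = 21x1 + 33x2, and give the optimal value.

Corner points and P = 21x1 + 33x2:
  (0, 0) → P = 0
  (0, 137/8) → P = 4521/8
  (115/9, 0) → P = 805/3
  (19/2, 59/4) → P = 2745/4

x1 = 19/2, x2 = 59/4, maximum P = 2745/4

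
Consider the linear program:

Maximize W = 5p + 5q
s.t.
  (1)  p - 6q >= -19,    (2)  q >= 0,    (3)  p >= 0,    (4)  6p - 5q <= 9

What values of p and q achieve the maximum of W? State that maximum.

p = 149/31, q = 123/31, maximum W = 1360/31

Corner points and W = 5p + 5q:
  (0, 19/6) → W = 95/6
  (149/31, 123/31) → W = 1360/31
  (0, 0) → W = 0
  (3/2, 0) → W = 15/2

The optimum lies where p - 6q = -19 and 6p - 5q = 9.
Solving simultaneously gives p = 149/31, q = 123/31.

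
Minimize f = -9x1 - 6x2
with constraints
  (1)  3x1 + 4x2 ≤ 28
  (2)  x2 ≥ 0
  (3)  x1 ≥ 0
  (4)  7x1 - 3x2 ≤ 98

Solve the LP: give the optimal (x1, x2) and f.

x1 = 28/3, x2 = 0, minimum f = -84

Vertices and f = -9x1 - 6x2:
  (28/3, 0) → f = -84
  (0, 7) → f = -42
  (0, 0) → f = 0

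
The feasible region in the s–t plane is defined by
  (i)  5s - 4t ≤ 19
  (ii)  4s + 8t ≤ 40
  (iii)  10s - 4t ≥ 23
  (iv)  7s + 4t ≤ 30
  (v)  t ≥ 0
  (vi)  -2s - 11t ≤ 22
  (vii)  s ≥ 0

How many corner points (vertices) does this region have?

Intersecting each pair of boundary lines and keeping only the points that satisfy every inequality leaves:
  (49/12, 17/48)
  (19/5, 0)
  (53/17, 139/68)
  (23/10, 0)

4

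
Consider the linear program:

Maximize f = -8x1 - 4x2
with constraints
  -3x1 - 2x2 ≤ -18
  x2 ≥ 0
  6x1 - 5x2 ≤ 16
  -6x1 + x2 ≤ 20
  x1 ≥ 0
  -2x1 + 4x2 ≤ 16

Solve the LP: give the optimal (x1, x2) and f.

x1 = 5/2, x2 = 21/4, maximum f = -41

Vertices and f = -8x1 - 4x2:
  (122/27, 20/9) → f = -1216/27
  (5/2, 21/4) → f = -41
  (72/7, 64/7) → f = -832/7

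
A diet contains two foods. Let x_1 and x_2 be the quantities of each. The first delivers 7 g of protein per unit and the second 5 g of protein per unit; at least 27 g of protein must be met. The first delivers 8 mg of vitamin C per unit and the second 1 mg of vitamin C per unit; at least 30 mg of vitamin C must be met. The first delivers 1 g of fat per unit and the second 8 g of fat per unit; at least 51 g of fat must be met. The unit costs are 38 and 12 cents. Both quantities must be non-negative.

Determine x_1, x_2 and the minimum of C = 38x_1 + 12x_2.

x_1 = 3, x_2 = 6, minimum C = 186

Corner points and C = 38x_1 + 12x_2:
  (0, 30) → C = 360
  (51, 0) → C = 1938
  (3, 6) → C = 186
The feasible region is unbounded (it extends along (0, 1), (1, 0)), but C strictly increases along every unbounded feasible direction, so there is no improving ray and the minimum is attained at a vertex.

The binding constraints are 8x_1 + x_2 = 30 and x_1 + 8x_2 = 51.
Solving simultaneously gives x_1 = 3, x_2 = 6.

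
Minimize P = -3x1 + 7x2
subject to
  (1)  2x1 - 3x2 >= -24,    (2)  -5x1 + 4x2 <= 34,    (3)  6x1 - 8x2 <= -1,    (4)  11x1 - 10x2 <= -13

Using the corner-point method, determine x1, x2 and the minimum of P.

Feasible corners and P = -3x1 + 7x2:
  (-6/7, 52/7) → P = 382/7
  (201/13, 238/13) → P = 1063/13
  (-67/4, -199/16) → P = -589/16
  (-47/14, -67/28) → P = -187/28

x1 = -67/4, x2 = -199/16, minimum P = -589/16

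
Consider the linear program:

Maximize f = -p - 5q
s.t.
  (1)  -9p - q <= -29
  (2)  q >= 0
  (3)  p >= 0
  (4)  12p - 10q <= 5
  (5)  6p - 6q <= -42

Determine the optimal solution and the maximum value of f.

p = 11/5, q = 46/5, maximum f = -241/5

Extreme points and f = -p - 5q:
  (0, 29) → f = -145
  (11/5, 46/5) → f = -241/5
  (75/2, 89/2) → f = -260
The feasible region is unbounded (it extends along (0, 1), (5, 6)), but f strictly decreases along every unbounded feasible direction, so there is no improving ray and the maximum is attained at a vertex.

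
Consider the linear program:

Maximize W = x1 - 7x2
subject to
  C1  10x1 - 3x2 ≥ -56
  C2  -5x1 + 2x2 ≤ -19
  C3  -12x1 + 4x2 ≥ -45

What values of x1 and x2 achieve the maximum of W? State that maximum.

x1 = -359/4, x2 = -561/2, maximum W = 7495/4

Feasible corners and W = x1 - 7x2:
  (-169/5, -94) → W = 3121/5
  (-359/4, -561/2) → W = 7495/4
  (7/2, -3/4) → W = 35/4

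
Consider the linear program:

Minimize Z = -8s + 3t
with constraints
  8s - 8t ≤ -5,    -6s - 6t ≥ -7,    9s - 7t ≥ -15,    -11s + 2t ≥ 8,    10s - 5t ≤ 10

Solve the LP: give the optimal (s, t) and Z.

s = -3/4, t = -1/8, minimum Z = 45/8

Vertices and Z = -8s + 3t:
  (-85/16, -75/16) → Z = 455/16
  (-3/4, -1/8) → Z = 45/8
  (-26/59, 93/59) → Z = 487/59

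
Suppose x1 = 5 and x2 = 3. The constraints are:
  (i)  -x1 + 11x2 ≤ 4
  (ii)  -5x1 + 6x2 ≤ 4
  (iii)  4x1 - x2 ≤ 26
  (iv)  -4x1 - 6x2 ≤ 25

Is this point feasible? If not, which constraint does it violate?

Constraint (i): -x1 + 11x2 = 28, which is not ≤ 4. All other constraints are satisfied.

not feasible — violates (i)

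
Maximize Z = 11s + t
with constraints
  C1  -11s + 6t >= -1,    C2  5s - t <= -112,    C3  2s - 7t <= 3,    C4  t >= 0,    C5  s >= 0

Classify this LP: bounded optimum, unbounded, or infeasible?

unbounded

From the feasible point (0, 112), moving in the direction (0, 1) keeps every constraint satisfied while Z increases without bound.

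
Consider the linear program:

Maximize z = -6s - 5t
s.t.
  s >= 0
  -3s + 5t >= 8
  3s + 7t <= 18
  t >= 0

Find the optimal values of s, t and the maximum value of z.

s = 0, t = 8/5, maximum z = -8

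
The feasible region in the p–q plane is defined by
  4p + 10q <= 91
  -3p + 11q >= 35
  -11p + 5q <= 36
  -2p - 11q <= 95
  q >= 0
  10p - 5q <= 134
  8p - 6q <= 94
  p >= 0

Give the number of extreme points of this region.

The feasible vertices (each the meet of two boundaries and inside every other half-plane) are:
  (651/74, 413/74)
  (19/26, 229/26)
  (0, 35/11)
  (0, 36/5)

4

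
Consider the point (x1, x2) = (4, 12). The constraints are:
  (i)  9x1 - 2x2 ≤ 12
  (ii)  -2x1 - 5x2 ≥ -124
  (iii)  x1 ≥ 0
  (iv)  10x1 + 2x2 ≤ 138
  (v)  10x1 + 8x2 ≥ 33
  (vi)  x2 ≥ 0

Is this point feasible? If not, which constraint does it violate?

feasible

(i): 12 ≤ 12 ✓
(ii): -68 ≥ -124 ✓
(iii): 4 ≥ 0 ✓
(iv): 64 ≤ 138 ✓
(v): 136 ≥ 33 ✓
(vi): 12 ≥ 0 ✓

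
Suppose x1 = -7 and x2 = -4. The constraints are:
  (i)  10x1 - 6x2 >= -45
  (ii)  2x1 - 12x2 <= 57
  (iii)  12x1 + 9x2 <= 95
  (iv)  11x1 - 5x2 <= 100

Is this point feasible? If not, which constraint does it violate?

Constraint (i): 10x1 - 6x2 = -46, which is not ≥ -45. All other constraints are satisfied.

not feasible — violates (i)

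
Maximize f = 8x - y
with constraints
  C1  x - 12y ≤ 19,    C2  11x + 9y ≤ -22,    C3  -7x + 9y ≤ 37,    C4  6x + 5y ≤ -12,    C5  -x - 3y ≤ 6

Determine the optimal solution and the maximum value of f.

Feasible corners and f = 8x - y:
  (-31/47, -77/47) → f = -171/47
  (-1, -5/3) → f = -19/3
  (-2, 0) → f = -16
  (-293/89, 138/89) → f = -2482/89
  (-11/2, -1/6) → f = -263/6

The optimum lies where x - 12y = 19 and 11x + 9y = -22.
Solving simultaneously gives x = -31/47, y = -77/47.

x = -31/47, y = -77/47, maximum f = -171/47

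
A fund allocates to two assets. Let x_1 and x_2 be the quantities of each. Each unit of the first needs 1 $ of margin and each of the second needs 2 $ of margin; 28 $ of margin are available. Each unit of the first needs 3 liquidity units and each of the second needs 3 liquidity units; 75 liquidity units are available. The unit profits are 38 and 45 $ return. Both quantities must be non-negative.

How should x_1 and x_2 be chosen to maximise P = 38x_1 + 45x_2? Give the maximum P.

Corner points and P = 38x_1 + 45x_2:
  (0, 0) → P = 0
  (0, 14) → P = 630
  (25, 0) → P = 950
  (22, 3) → P = 971

The optimum lies where x_1 + 2x_2 = 28 and 3x_1 + 3x_2 = 75.
Solving simultaneously gives x_1 = 22, x_2 = 3.

x_1 = 22, x_2 = 3, maximum P = 971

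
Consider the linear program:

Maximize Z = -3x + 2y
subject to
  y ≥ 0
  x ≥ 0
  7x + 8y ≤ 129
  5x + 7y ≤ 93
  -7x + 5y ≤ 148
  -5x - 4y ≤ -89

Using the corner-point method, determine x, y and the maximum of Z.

x = 251/15, y = 4/3, maximum Z = -713/15

Extreme points and Z = -3x + 2y:
  (129/7, 0) → Z = -387/7
  (89/5, 0) → Z = -267/5
  (53/3, 2/3) → Z = -155/3
  (251/15, 4/3) → Z = -713/15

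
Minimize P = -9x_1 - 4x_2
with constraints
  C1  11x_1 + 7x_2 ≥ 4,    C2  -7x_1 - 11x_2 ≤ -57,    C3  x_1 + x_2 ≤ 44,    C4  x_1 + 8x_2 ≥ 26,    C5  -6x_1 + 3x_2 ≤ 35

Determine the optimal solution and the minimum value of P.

x_1 = 326/7, x_2 = -18/7, minimum P = -2862/7

Extreme points and P = -9x_1 - 4x_2:
  (34/9, 25/9) → P = -406/9
  (-214/87, 587/87) → P = -422/87
  (326/7, -18/7) → P = -2862/7
  (97/9, 299/9) → P = -2069/9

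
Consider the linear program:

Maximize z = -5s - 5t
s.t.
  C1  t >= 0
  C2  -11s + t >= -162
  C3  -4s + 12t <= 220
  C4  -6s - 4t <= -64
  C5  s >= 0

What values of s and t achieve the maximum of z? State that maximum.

s = 32/3, t = 0, maximum z = -160/3

The optimum lies where t = 0 and -6s - 4t = -64.
Solving simultaneously gives s = 32/3, t = 0.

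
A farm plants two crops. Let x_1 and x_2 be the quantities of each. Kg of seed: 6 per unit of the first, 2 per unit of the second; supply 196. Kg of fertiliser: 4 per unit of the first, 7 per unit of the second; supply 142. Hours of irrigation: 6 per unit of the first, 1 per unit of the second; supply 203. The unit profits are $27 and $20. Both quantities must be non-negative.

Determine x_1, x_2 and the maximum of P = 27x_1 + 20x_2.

Extreme points and P = 27x_1 + 20x_2:
  (0, 0) → P = 0
  (0, 142/7) → P = 2840/7
  (98/3, 0) → P = 882
  (32, 2) → P = 904

The optimum lies where 6x_1 + 2x_2 = 196 and 4x_1 + 7x_2 = 142.
Solving simultaneously gives x_1 = 32, x_2 = 2.

x_1 = 32, x_2 = 2, maximum P = 904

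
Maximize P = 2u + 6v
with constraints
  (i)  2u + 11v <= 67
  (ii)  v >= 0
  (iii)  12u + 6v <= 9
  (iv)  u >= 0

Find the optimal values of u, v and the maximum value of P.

u = 0, v = 3/2, maximum P = 9

Feasible corners and P = 2u + 6v:
  (3/4, 0) → P = 3/2
  (0, 0) → P = 0
  (0, 3/2) → P = 9

The binding constraints are 12u + 6v = 9 and u = 0.
Solving simultaneously gives u = 0, v = 3/2.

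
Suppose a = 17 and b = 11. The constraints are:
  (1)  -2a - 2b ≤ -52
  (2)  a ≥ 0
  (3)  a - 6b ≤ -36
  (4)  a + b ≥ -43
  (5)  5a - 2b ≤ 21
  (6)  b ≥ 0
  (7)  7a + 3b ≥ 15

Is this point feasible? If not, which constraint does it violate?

Constraint (5): 5a - 2b = 63, which is not ≤ 21. All other constraints are satisfied.

not feasible — violates (5)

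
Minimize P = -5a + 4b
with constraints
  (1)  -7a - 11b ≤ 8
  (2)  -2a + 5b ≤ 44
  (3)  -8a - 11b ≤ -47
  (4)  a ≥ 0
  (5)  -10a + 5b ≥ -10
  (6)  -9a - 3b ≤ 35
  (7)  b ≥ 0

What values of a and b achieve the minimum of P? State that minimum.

Vertices and P = -5a + 4b:
  (0, 44/5) → P = 176/5
  (27/4, 23/2) → P = 49/4
  (0, 47/11) → P = 188/11
  (23/10, 13/5) → P = -11/10

a = 23/10, b = 13/5, minimum P = -11/10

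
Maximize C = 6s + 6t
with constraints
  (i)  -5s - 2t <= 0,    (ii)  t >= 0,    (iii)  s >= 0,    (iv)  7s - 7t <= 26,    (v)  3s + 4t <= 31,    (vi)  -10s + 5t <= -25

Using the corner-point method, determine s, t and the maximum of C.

Corner points and C = 6s + 6t:
  (26/7, 0) → C = 156/7
  (5/2, 0) → C = 15
  (321/49, 139/49) → C = 2760/49
  (51/11, 47/11) → C = 588/11

The binding constraints are 7s - 7t = 26 and 3s + 4t = 31.
Solving simultaneously gives s = 321/49, t = 139/49.

s = 321/49, t = 139/49, maximum C = 2760/49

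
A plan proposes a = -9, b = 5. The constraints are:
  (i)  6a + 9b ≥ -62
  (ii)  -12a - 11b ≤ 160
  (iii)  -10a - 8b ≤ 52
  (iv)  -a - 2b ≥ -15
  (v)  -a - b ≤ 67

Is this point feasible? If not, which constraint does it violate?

feasible

(i): -9 ≥ -62 ✓
(ii): 53 ≤ 160 ✓
(iii): 50 ≤ 52 ✓
(iv): -1 ≥ -15 ✓
(v): 4 ≤ 67 ✓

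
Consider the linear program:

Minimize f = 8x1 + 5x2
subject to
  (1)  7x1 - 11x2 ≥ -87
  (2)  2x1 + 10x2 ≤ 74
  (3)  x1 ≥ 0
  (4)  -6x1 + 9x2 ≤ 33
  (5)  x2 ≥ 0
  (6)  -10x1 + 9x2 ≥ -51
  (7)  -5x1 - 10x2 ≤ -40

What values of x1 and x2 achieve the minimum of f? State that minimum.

Vertices and f = 8x1 + 5x2:
  (56/13, 85/13) → f = 873/13
  (588/59, 319/59) → f = 6299/59
  (2/7, 27/7) → f = 151/7
  (6, 1) → f = 53

At the optimal vertex, -6x1 + 9x2 = 33 and -5x1 - 10x2 = -40.
Solving simultaneously gives x1 = 2/7, x2 = 27/7.

x1 = 2/7, x2 = 27/7, minimum f = 151/7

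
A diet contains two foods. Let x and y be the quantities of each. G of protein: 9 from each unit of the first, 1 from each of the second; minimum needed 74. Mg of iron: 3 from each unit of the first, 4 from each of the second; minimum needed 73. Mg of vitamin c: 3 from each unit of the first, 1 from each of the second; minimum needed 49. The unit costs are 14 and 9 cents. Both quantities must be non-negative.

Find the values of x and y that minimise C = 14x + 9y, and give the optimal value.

x = 41/3, y = 8, minimum C = 790/3

Corner points and C = 14x + 9y:
  (0, 74) → C = 666
  (73/3, 0) → C = 1022/3
  (25/6, 73/2) → C = 2321/6
  (41/3, 8) → C = 790/3
The feasible region is unbounded (it extends along (0, 1), (1, 0)), but C strictly increases along every unbounded feasible direction, so there is no improving ray and the minimum is attained at a vertex.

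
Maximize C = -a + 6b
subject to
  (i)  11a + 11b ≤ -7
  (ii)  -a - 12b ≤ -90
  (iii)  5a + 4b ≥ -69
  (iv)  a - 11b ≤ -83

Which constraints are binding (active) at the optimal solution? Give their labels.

(i) and (iii)

Vertices and C = -a + 6b:
  (-1074/121, 997/121) → C = 7056/121
  (-731/11, 724/11) → C = 5075/11
  (-297/14, 519/56) → C = 2151/28

The maximum is at (-731/11, 724/11). Substituting into each constraint, equality holds for (i) and (iii); the remaining constraints have slack.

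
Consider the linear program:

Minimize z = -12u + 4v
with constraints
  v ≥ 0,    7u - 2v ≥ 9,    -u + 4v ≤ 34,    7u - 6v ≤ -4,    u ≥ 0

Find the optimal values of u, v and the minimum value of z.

u = 94/11, v = 117/11, minimum z = -60

Extreme points and z = -12u + 4v:
  (4, 19/2) → z = -10
  (31/14, 13/4) → z = -95/7
  (94/11, 117/11) → z = -60

The binding constraints are -u + 4v = 34 and 7u - 6v = -4.
Solving simultaneously gives u = 94/11, v = 117/11.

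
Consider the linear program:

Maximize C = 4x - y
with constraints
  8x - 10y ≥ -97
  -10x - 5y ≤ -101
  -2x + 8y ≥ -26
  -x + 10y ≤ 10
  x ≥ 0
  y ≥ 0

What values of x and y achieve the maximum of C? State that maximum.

x = 85/3, y = 23/6, maximum C = 219/2

Extreme points and C = 4x - y:
  (64/7, 67/35) → C = 1213/35
  (101/10, 0) → C = 202/5
  (85/3, 23/6) → C = 219/2
  (13, 0) → C = 52

At the optimal vertex, -2x + 8y = -26 and -x + 10y = 10.
Solving simultaneously gives x = 85/3, y = 23/6.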